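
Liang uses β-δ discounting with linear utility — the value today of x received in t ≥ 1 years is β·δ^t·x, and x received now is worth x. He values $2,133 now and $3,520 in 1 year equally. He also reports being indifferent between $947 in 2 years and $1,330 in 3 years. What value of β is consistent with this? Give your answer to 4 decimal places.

β ≈ 0.8510

The second indifference involves only future payoffs, so β cancels: β·δ^2·947 = β·δ^3·1330, giving δ = 947/1330 = 0.71203.
The first indifference: 2133 = β·δ·3520, so β = 2133/(δ·3520) = 2133/(0.71203·3520) ≈ 0.8510.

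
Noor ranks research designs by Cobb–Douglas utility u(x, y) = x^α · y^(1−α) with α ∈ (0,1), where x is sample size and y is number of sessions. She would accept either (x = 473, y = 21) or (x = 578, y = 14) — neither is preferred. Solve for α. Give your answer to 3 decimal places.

Indifference: 473^α · 21^(1−α) = 578^α · 14^(1−α).
Taking logs: α·ln 473 + (1−α)·ln 21 = α·ln 578 + (1−α)·ln 14, i.e. α·-0.200478 = (1−α)·-0.405465.
So α/(1−α) = (-0.405465)/(-0.200478) = 2.022491, and α = 2.022491/3.022491 ≈ 0.669.

α ≈ 0.669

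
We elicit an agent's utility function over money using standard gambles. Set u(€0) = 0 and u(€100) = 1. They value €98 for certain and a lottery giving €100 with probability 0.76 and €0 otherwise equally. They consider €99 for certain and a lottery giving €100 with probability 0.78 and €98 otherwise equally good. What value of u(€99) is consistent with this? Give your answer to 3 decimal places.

From the first indifference, u(€98) = 0.76·u(€100) + 0.24·u(€0) = 0.76·1 + 0.24·0 = 0.76.
The second indifference gives u(€99) = 0.78·u(€100) + 0.22·u(€98) = 0.78·1.00 + 0.22·0.76 = 0.9472.

0.947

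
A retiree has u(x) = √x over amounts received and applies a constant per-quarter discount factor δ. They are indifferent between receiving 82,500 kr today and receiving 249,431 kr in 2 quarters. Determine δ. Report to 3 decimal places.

δ ≈ 0.758

The payoff in 2 quarters is discounted by δ^2, so u(82500) = δ^2·u(249431) and δ^2 = u(82500)/u(249431).
Since u(x) = √x, δ^2 = √(82500/249431) = 0.57511.
Hence δ = (0.57511)^(1/2) = 0.75836.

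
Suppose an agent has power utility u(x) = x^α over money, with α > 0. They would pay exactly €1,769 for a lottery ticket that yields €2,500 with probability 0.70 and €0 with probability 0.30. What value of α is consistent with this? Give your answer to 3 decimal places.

α ≈ 1.031

EU(lottery) = 0.70·2500^α + 0.30·0 = 0.70·2500^α.
Setting u(1769) equal to that: 1769^α = 0.70·2500^α ⇒ (1769/2500)^α = 0.70.
α = ln(0.70) / ln(1769/2500) = -0.356675/-0.345876 ≈ 1.031.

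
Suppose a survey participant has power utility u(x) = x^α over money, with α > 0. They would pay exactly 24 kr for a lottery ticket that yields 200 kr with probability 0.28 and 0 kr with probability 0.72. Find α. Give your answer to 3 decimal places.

α ≈ 0.600

Since u(0) = 0, the lottery's EU is 0.28·200^α.
Indifference: 24^α = 0.28·200^α, so (24/200)^α = 0.28.
α = ln(0.28) / ln(24/200) = -1.272966/-2.120264 ≈ 0.600.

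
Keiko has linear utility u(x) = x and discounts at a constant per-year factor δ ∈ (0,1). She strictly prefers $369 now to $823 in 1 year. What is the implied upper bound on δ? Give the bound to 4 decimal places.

The preference means 369 > δ·823.
Dividing through by 823 gives δ < 0.44836.

δ < 0.4484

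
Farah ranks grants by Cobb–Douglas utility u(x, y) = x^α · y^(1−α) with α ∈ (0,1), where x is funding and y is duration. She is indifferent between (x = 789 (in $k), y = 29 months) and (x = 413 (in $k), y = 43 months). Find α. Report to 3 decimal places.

Indifference: 789^α · 29^(1−α) = 413^α · 43^(1−α).
Rearrange to (789/413)^α = (43/29)^(1−α) and take logs: α·0.647319 = (1−α)·0.393904.
With A = 0.647319 and B = 0.393904: α·A = (1−α)·B, so α = B/(A+B) = 0.393904/1.041223 ≈ 0.378.

α ≈ 0.378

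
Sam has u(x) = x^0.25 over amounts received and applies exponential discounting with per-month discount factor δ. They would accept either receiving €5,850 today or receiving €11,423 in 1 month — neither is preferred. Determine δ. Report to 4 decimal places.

Equating discounted utilities: u(5850) = δ·u(11423) ⇒ δ = u(5850)/u(11423).
With u(x) = x^0.25: δ = 5850^0.25/11423^0.25 = (5850/11423)^0.25 = 0.84595.

δ ≈ 0.8459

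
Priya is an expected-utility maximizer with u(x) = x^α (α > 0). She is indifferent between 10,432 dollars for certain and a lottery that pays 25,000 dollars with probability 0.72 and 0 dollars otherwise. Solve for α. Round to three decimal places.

Since u(0) = 0, the lottery's EU is 0.72·25000^α.
Setting u(10432) equal to that: 10432^α = 0.72·25000^α ⇒ (10432/25000)^α = 0.72.
Take logs: α = ln 0.72 / ln(10432/25000) ≈ 0.37586.

α ≈ 0.376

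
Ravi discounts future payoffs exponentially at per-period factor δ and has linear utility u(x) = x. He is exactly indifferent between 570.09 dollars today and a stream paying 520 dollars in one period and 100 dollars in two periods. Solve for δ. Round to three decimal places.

The stream is worth 520δ + 100δ² today, so 520δ + 100δ² = 570.09.
So 100δ² + 520δ − 570.09 = 0.
By the quadratic formula (taking the positive root), δ = (−520 + √498436.00) / 200 ≈ 0.930.

δ ≈ 0.930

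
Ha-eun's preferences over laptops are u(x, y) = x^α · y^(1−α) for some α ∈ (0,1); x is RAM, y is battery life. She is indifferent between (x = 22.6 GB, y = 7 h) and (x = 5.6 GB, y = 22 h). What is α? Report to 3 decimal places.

α ≈ 0.451

Indifference: 22.6^α · 7^(1−α) = 5.6^α · 22^(1−α).
(22.6/5.6)^α = (22/7)^(1−α); take logs: α·ln(22.6/5.6) = (1−α)·ln(22/7), i.e. α·1.395183 = (1−α)·1.145132.
So α/(1−α) = (1.145132)/(1.395183) = 0.820775, and α = 0.820775/1.820775 ≈ 0.451.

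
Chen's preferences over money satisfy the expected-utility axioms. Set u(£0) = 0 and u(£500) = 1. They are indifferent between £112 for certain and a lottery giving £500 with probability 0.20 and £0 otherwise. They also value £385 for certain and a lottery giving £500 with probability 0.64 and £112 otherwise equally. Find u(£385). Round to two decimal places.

0.71

From the first indifference, u(£112) = 0.20·u(£500) + 0.80·u(£0) = 0.20·1 + 0.80·0 = 0.20.
Chaining: u(£385) = 0.64·1.00 + 0.36·0.20 = 0.7120.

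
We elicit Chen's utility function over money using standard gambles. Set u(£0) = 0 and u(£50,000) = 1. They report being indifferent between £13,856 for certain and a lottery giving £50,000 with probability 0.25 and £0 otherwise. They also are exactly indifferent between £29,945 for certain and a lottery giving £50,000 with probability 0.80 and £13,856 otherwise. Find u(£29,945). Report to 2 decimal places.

0.85

The first gamble pins u(£13,856): it must equal 0.25·1 + 0.75·0 = 0.25.
Then u(£29,945) = 0.80·u(£50,000) + 0.20·u(£13,856) = 0.80·1.00 + 0.20·0.25 = 0.8500.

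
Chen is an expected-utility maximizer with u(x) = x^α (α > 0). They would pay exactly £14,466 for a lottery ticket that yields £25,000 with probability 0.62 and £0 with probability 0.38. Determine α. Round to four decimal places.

α ≈ 0.8738

The lottery's expected utility is 0.62·u(25000) + 0.38·u(0) = 0.62·25000^α (since u(0) = 0 for α > 0).
Indifference: 14466^α = 0.62·25000^α, so (14466/25000)^α = 0.62.
α = ln(0.62) / ln(14466/25000) = -0.4780358/-0.5470748 ≈ 0.8738.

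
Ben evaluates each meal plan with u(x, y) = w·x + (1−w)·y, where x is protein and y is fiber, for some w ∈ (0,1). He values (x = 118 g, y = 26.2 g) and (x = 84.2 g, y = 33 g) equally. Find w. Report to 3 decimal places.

Indifference: w·118 + (1−w)·26.2 = w·84.2 + (1−w)·33.
Collecting terms: w·33.8 = (1−w)·6.8.
So w/(1−w) = 6.8/33.8 = 0.2012, giving w = 6.8/(33.8+6.8) = 0.167.

w = 0.167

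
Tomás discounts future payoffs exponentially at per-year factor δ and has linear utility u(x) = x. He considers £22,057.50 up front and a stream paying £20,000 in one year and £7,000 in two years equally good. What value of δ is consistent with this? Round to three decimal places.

δ ≈ 0.850

The stream is worth 20000δ + 7000δ² today, so 20000δ + 7000δ² = 22057.50.
That is, 7000δ² + 20000δ − 22057.50 = 0, a quadratic in δ.
The positive root is δ = [−20000 + √(20000² + 4·7000·22057.50)] / (2·7000) = (−20000 + 31900.000)/14000 ≈ 0.850.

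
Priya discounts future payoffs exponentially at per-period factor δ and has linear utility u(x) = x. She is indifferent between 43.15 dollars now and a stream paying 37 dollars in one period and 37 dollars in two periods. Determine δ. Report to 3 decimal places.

δ ≈ 0.690

Equating present values: 43.15 = 37δ + 37δ².
So 37δ² + 37δ − 43.15 = 0.
The positive root is δ = [−37 + √(37² + 4·37·43.15)] / (2·37) = (−37 + 88.064)/74 ≈ 0.690.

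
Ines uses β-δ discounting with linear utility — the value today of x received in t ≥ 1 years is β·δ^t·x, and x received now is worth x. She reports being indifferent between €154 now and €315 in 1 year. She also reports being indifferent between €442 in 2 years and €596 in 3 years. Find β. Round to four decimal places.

From the later pair, β·δ^2·442 = β·δ^3·596; dividing through, δ = 442/596 = 0.74161.
Now use the now-vs-future pair: 154 = β·δ·315 gives β = 154/(0.74161·315) ≈ 0.6592.

β ≈ 0.6592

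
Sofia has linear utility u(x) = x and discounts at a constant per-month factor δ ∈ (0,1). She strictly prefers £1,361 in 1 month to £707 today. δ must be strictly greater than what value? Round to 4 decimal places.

The preference means 707 < δ·1361.
Dividing through by 1361 gives δ > 0.51947.

δ > 0.5195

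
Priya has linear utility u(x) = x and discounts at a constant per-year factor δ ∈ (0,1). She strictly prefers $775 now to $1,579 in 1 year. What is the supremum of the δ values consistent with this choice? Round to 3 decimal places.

δ < 0.491

Under u(x) = x this choice says 775 > δ·1579.
Dividing through by 1579 gives δ < 0.49082.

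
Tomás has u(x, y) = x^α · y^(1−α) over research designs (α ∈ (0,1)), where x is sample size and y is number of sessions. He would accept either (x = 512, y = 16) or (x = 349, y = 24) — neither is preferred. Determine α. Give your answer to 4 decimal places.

α ≈ 0.5141

The Cobb–Douglas utilities coincide, so 512^α·16^(1−α) = 349^α·24^(1−α).
Rearrange to (512/349)^α = (24/16)^(1−α) and take logs: α·0.3832527 = (1−α)·0.4054651.
With A = 0.3832527 and B = 0.4054651: α·A = (1−α)·B, so α = B/(A+B) = 0.4054651/0.7887178 ≈ 0.5141.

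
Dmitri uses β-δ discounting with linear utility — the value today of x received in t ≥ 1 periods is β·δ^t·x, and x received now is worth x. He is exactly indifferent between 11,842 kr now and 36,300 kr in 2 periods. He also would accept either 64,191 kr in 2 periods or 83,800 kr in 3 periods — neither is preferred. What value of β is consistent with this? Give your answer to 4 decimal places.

β ≈ 0.5560

The second indifference involves only future payoffs, so β cancels: β·δ^2·64191 = β·δ^3·83800, giving δ = 64191/83800 = 0.76600.
Substituting δ into 11842 = β·δ^2·36300: β = 11842/(21299.376) ≈ 0.5560.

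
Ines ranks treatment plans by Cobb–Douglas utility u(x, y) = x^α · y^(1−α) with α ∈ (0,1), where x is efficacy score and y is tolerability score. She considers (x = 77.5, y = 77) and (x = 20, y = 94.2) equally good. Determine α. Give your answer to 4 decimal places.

Indifference: 77.5^α · 77^(1−α) = 20^α · 94.2^(1−α).
Rearrange to (77.5/20)^α = (94.2/77)^(1−α) and take logs: α·1.3545457 = (1−α)·0.2016148.
So α/(1−α) = (0.2016148)/(1.3545457) = 0.1488431, and α = 0.1488431/1.1488431 ≈ 0.1296.

α ≈ 0.1296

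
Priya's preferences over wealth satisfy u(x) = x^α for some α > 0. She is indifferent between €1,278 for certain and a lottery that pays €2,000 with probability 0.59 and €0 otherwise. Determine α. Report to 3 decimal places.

EU(lottery) = 0.59·2000^α + 0.41·0 = 0.59·2000^α.
Equating: 1278^α = 0.59·2000^α, i.e. 0.6390^α = 0.59.
α = ln(0.59) / ln(1278/2000) = -0.527633/-0.447851 ≈ 1.178.

α ≈ 1.178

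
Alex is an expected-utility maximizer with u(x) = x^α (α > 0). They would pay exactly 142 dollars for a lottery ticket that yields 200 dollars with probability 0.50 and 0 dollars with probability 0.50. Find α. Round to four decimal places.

EU(lottery) = 0.50·200^α + 0.50·0 = 0.50·200^α.
Equating: 142^α = 0.50·200^α, i.e. 0.7100^α = 0.50.
Taking logs: α·ln(142/200) = ln(0.50), so α = -0.6931472 / -0.3424903 ≈ 2.0238.

α ≈ 2.0238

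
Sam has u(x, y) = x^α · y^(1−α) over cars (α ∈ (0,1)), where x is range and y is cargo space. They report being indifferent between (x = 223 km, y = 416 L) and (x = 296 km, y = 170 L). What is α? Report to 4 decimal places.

α ≈ 0.7596

Set the two utilities equal: 223^α·416^(1−α) = 296^α·170^(1−α).
Rearrange to (223/296)^α = (170/416)^(1−α) and take logs: α·-0.2831877 = (1−α)·-0.8948868.
With A = -0.2831877 and B = -0.8948868: α·A = (1−α)·B, so α = B/(A+B) = -0.8948868/-1.1780745 ≈ 0.7596.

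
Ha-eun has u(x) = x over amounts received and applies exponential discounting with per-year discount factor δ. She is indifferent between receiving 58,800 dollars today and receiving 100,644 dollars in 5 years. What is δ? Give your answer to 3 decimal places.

δ ≈ 0.898

Indifference means u(58800) = δ^5 · u(100644), so δ^5 = u(58800)/u(100644).
With u(x) = x: δ^5 = 58800/100644 = 0.58424.
So δ = 0.58424^(1/5) ≈ 0.898.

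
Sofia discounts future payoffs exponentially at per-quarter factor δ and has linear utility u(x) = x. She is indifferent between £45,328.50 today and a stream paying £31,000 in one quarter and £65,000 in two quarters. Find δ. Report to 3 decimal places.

δ ≈ 0.630

The stream is worth 31000δ + 65000δ² today, so 31000δ + 65000δ² = 45328.50.
That is, 65000δ² + 31000δ − 45328.50 = 0, a quadratic in δ.
By the quadratic formula (taking the positive root), δ = (−31000 + √12746410000.00) / 130000 ≈ 0.630.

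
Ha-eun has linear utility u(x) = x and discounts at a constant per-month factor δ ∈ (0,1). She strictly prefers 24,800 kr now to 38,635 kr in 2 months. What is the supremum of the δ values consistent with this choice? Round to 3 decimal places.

Comparing present values: 24800 > δ^2·38635.
Dividing by 38635: δ^2 < 0.64191. Both sides are positive, so the square root keeps the direction.
δ < 0.64191^(1/2) = 0.801.

δ < 0.801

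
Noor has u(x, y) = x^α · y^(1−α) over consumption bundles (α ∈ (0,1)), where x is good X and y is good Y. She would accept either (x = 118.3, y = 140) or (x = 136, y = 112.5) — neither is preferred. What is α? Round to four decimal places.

α ≈ 0.6107

The Cobb–Douglas utilities coincide, so 118.3^α·140^(1−α) = 136^α·112.5^(1−α).
Rearrange to (118.3/136)^α = (112.5/140)^(1−α) and take logs: α·-0.1394311 = (1−α)·-0.2186892.
So α/(1−α) = (-0.2186892)/(-0.1394311) = 1.5684392, and α = 1.5684392/2.5684392 ≈ 0.6107.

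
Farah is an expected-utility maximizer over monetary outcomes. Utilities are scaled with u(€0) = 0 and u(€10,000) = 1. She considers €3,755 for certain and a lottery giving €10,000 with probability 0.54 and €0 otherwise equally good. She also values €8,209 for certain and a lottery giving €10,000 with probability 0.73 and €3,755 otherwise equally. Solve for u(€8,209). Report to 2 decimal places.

0.88

First, u(€3,755) = 0.54·u(€10,000) + 0.46·u(€0) = 0.54.
Then u(€8,209) = 0.73·u(€10,000) + 0.27·u(€3,755) = 0.73·1.00 + 0.27·0.54 = 0.8758.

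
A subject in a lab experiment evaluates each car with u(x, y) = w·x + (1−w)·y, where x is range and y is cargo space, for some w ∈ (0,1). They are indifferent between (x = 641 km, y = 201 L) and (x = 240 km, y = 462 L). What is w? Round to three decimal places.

Indifference: w·641 + (1−w)·201 = w·240 + (1−w)·462.
w·(641−240) = (1−w)·(462−201), i.e. w·401 = (1−w)·261.
So w/(1−w) = 261/401 = 0.6509, giving w = 261/(401+261) = 0.394.

w = 0.394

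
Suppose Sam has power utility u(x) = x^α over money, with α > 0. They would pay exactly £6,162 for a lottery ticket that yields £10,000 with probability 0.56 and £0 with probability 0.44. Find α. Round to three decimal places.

The lottery's expected utility is 0.56·u(10000) + 0.44·u(0) = 0.56·10000^α (since u(0) = 0 for α > 0).
Setting u(6162) equal to that: 6162^α = 0.56·10000^α ⇒ (6162/10000)^α = 0.56.
Taking logs: α·ln(6162/10000) = ln(0.56), so α = -0.579818 / -0.484184 ≈ 1.198.

α ≈ 1.198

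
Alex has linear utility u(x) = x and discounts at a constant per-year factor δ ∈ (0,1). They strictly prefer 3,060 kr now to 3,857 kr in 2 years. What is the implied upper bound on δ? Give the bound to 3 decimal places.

δ < 0.891

Under u(x) = x this choice says 3060 > δ^2·3857.
So δ^2 < 3060/3857 = 0.79336; taking the square root of both positive sides preserves the inequality.
δ < (3060/3857)^(1/2) ≈ 0.891.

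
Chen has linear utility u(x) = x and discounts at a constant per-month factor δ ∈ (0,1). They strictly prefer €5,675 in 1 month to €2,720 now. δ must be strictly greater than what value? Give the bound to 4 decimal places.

δ > 0.4793

The preference means 2720 < δ·5675.
Dividing through by 5675 gives δ > 0.47930.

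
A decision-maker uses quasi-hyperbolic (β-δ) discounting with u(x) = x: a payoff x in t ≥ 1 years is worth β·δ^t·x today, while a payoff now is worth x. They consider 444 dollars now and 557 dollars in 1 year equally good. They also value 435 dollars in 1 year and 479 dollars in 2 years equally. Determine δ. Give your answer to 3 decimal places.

δ ≈ 0.908

The second indifference involves only future payoffs, so β cancels: β·δ^1·435 = β·δ^2·479, giving δ = 435/479 = 0.90814.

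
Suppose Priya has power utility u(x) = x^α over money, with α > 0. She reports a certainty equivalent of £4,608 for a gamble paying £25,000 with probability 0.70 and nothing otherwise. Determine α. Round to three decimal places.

Since u(0) = 0, the lottery's EU is 0.70·25000^α.
Setting u(4608) equal to that: 4608^α = 0.70·25000^α ⇒ (4608/25000)^α = 0.70.
Take logs: α = ln 0.70 / ln(4608/25000) ≈ 0.21092.

α ≈ 0.211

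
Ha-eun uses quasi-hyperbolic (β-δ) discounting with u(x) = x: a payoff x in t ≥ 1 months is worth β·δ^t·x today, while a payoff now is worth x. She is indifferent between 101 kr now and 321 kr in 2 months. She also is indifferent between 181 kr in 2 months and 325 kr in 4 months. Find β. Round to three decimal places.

β ≈ 0.565

The second indifference involves only future payoffs, so β cancels: β·δ^2·181 = β·δ^4·325, giving δ^2 = 181/325 = 0.55692, so δ = 0.74627.
The first indifference: 101 = β·δ^2·321, so β = 101/(δ^2·321) = 101/(0.55692·321) ≈ 0.565.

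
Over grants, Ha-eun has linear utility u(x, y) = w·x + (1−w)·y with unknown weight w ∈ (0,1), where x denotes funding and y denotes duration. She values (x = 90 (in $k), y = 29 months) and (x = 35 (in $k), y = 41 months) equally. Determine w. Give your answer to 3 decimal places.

Equating utilities: w·90 + (1−w)·29 = w·35 + (1−w)·41.
Collecting terms: w·55 = (1−w)·12.
So w/(1−w) = 12/55 = 0.2182, giving w = 12/(55+12) = 0.179.

w = 0.179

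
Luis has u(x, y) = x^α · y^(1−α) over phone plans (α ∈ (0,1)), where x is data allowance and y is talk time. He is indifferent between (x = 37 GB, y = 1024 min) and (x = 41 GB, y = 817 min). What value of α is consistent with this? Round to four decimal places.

Indifference: 37^α · 1024^(1−α) = 41^α · 817^(1−α).
Rearrange to (37/41)^α = (817/1024)^(1−α) and take logs: α·-0.1026542 = (1−α)·-0.2258327.
So α/(1−α) = (-0.2258327)/(-0.1026542) = 2.1999363, and α = 2.1999363/3.1999363 ≈ 0.6875.

α ≈ 0.6875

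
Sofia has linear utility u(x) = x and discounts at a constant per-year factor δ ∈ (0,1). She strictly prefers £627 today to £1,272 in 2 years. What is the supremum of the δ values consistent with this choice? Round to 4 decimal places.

The preference means 627 > δ^2·1272.
Hence δ^2 < 627/1272 = 0.49292, and x ↦ x^(1/2) is increasing on (0,∞).
δ < (627/1272)^(1/2) ≈ 0.7021.

δ < 0.7021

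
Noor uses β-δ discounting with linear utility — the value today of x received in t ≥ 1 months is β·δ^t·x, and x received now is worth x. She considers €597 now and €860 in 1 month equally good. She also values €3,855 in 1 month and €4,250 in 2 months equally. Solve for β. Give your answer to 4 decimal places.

From the later pair, β·δ^1·3855 = β·δ^2·4250; dividing through, δ = 3855/4250 = 0.90706.
Now use the now-vs-future pair: 597 = β·δ·860 gives β = 597/(0.90706·860) ≈ 0.7653.

β ≈ 0.7653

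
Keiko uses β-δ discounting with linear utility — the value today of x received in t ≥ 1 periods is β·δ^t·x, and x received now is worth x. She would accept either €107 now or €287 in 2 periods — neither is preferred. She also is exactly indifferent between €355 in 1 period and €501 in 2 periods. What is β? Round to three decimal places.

β ≈ 0.743

From the later pair, β·δ^1·355 = β·δ^2·501; dividing through, δ = 355/501 = 0.70858.
Now use the now-vs-future pair: 107 = β·δ^2·287 gives β = 107/(0.50209·287) ≈ 0.743.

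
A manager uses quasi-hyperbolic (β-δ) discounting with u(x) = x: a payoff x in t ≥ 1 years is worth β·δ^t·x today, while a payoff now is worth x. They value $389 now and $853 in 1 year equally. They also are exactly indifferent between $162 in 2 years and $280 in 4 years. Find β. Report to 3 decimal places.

β ≈ 0.600

The second indifference involves only future payoffs, so β cancels: β·δ^2·162 = β·δ^4·280, giving δ^2 = 162/280 = 0.57857, so δ = 0.76064.
Substituting δ into 389 = β·δ·853: β = 389/(648.825) ≈ 0.600.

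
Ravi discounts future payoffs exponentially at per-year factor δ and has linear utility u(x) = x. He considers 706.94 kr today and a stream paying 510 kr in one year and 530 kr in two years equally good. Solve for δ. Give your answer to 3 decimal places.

δ ≈ 0.770

Present value of the stream is 510·δ + 530·δ². Indifference gives 510δ + 530δ² = 706.94.
So 530δ² + 510δ − 706.94 = 0.
By the quadratic formula (taking the positive root), δ = (−510 + √1758812.80) / 1060 ≈ 0.770.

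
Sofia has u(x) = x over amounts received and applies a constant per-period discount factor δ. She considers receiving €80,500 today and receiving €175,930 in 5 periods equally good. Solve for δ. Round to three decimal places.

Equating discounted utilities: u(80500) = δ^5·u(175930) ⇒ δ^5 = u(80500)/u(175930).
With u(x) = x: δ^5 = 80500/175930 = 0.45757.
So δ = 0.45757^(1/5) ≈ 0.855.

δ ≈ 0.855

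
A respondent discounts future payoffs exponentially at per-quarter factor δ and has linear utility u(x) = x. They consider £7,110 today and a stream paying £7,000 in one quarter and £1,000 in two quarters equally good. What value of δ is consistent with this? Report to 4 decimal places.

δ ≈ 0.9000

Present value of the stream is 7000·δ + 1000·δ². Indifference gives 7000δ + 1000δ² = 7110.
That is, 1000δ² + 7000δ − 7110 = 0, a quadratic in δ.
By the quadratic formula (taking the positive root), δ = (−7000 + √77440000.00) / 2000 ≈ 0.9000.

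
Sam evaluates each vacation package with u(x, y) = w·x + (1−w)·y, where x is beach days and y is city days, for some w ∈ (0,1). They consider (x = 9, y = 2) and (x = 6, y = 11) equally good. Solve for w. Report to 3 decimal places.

w = 0.750

Equating utilities: w·9 + (1−w)·2 = w·6 + (1−w)·11.
Collecting terms: w·3 = (1−w)·9.
The marginal rate of substitution is 9/3, so w = 9/(3+9) = 0.750.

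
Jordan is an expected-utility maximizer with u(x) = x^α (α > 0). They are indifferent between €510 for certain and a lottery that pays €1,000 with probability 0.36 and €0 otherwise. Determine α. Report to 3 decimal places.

α ≈ 1.517

The lottery's expected utility is 0.36·u(1000) + 0.64·u(0) = 0.36·1000^α (since u(0) = 0 for α > 0).
Equating: 510^α = 0.36·1000^α, i.e. 0.5100^α = 0.36.
Take logs: α = ln 0.36 / ln(510/1000) ≈ 1.51728.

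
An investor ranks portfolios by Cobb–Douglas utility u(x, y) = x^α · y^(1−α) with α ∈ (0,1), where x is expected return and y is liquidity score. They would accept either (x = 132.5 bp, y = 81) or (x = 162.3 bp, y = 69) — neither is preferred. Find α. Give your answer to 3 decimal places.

Set the two utilities equal: 132.5^α·81^(1−α) = 162.3^α·69^(1−α).
Rearrange to (132.5/162.3)^α = (69/81)^(1−α) and take logs: α·-0.202864 = (1−α)·-0.160343.
So α/(1−α) = (-0.160343)/(-0.202864) = 0.790397, and α = 0.790397/1.790397 ≈ 0.441.

α ≈ 0.441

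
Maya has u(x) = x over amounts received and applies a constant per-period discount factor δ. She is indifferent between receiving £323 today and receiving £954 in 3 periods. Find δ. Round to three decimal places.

δ ≈ 0.697

The payoff in 3 periods is discounted by δ^3, so u(323) = δ^3·u(954) and δ^3 = u(323)/u(954).
With u(x) = x: δ^3 = 323/954 = 0.33857.
Hence δ = (0.33857)^(1/3) = 0.69698.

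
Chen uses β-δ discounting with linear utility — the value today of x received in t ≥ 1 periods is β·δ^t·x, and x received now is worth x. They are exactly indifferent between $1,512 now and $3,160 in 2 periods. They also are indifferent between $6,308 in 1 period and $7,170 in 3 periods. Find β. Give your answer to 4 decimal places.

From the later pair, β·δ^1·6308 = β·δ^3·7170; dividing through, δ^2 = 6308/7170 = 0.87978, so δ = 0.93796.
Substituting δ into 1512 = β·δ^2·3160: β = 1512/(2780.095) ≈ 0.5439.

β ≈ 0.5439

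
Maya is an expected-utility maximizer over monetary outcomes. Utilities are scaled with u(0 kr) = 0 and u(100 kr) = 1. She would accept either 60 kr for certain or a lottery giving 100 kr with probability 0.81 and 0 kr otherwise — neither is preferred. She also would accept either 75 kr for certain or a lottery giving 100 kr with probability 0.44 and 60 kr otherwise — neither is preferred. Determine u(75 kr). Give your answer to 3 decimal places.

0.894

The first gamble pins u(60 kr): it must equal 0.81·1 + 0.19·0 = 0.81.
Chaining: u(75 kr) = 0.44·1.00 + 0.56·0.81 = 0.8936.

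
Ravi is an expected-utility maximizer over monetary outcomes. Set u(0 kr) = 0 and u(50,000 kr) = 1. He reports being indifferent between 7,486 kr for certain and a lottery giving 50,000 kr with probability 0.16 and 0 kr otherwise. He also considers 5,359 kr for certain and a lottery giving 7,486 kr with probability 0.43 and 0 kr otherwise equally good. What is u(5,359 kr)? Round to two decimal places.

First, u(7,486 kr) = 0.16·u(50,000 kr) + 0.84·u(0 kr) = 0.16.
Then u(5,359 kr) = 0.43·u(7,486 kr) + 0.57·u(0 kr) = 0.43·0.16 + 0.57·0.00 = 0.0688.

0.07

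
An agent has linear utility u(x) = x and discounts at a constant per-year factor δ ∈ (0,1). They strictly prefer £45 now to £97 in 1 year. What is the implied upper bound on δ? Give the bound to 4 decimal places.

δ < 0.4639

Comparing present values: 45 > δ·97.
Dividing through by 97 gives δ < 0.46392.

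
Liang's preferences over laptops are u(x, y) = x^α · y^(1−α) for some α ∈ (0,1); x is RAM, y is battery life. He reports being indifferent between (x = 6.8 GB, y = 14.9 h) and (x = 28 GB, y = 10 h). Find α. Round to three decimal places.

The Cobb–Douglas utilities coincide, so 6.8^α·14.9^(1−α) = 28^α·10^(1−α).
Rearrange to (6.8/28)^α = (10/14.9)^(1−α) and take logs: α·-1.415282 = (1−α)·-0.398776.
Thus α·(-1.814058) = -0.398776, so α = -0.398776/-1.814058 ≈ 0.220.

α ≈ 0.220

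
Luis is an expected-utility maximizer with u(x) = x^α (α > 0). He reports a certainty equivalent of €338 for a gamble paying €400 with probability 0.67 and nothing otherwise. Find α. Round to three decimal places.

Since u(0) = 0, the lottery's EU is 0.67·400^α.
Setting u(338) equal to that: 338^α = 0.67·400^α ⇒ (338/400)^α = 0.67.
Take logs: α = ln 0.67 / ln(338/400) ≈ 2.37787.

α ≈ 2.378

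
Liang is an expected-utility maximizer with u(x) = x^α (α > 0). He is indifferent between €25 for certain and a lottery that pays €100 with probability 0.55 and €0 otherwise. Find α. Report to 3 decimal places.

α ≈ 0.431

EU(lottery) = 0.55·100^α + 0.45·0 = 0.55·100^α.
Setting u(25) equal to that: 25^α = 0.55·100^α ⇒ (25/100)^α = 0.55.
α = ln(0.55) / ln(25/100) = -0.597837/-1.386294 ≈ 0.431.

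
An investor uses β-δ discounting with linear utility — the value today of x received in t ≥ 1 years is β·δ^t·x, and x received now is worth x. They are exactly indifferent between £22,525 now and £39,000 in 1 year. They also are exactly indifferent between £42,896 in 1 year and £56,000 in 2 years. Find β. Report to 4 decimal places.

β ≈ 0.7540

Both payoffs in the second observation are in the future, so β drops out: δ^1·42896 = δ^2·56000 ⇒ δ = 42896/56000 = 0.76600.
Now use the now-vs-future pair: 22525 = β·δ·39000 gives β = 22525/(0.76600·39000) ≈ 0.7540.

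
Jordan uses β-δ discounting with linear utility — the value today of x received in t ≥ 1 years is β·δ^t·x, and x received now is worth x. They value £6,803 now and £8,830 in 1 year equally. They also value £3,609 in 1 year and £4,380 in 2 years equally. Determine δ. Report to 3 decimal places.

δ ≈ 0.824

From the later pair, β·δ^1·3609 = β·δ^2·4380; dividing through, δ = 3609/4380 = 0.82397.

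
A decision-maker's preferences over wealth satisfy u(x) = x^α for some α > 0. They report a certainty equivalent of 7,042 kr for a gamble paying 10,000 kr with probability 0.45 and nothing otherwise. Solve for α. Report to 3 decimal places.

EU(lottery) = 0.45·10000^α + 0.55·0 = 0.45·10000^α.
Setting u(7042) equal to that: 7042^α = 0.45·10000^α ⇒ (7042/10000)^α = 0.45.
α = ln(0.45) / ln(7042/10000) = -0.798508/-0.350693 ≈ 2.277.

α ≈ 2.277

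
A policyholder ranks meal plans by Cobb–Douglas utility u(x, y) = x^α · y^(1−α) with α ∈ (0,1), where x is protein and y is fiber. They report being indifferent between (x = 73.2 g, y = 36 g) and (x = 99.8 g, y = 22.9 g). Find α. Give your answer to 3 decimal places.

The Cobb–Douglas utilities coincide, so 73.2^α·36^(1−α) = 99.8^α·22.9^(1−α).
Rearrange to (73.2/99.8)^α = (22.9/36)^(1−α) and take logs: α·-0.309973 = (1−α)·-0.452382.
With A = -0.309973 and B = -0.452382: α·A = (1−α)·B, so α = B/(A+B) = -0.452382/-0.762355 ≈ 0.593.

α ≈ 0.593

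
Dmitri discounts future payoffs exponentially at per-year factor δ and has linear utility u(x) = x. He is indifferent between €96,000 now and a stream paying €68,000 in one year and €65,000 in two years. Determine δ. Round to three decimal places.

δ ≈ 0.800

The stream is worth 68000δ + 65000δ² today, so 68000δ + 65000δ² = 96000.
Rearranged: 65000δ² + 68000δ − 96000 = 0.
The positive root is δ = [−68000 + √(68000² + 4·65000·96000)] / (2·65000) = (−68000 + 172000.000)/130000 ≈ 0.800.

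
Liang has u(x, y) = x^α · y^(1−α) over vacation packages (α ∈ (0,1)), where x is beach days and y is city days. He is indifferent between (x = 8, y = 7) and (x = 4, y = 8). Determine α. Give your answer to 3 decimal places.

α ≈ 0.162

Indifference: 8^α · 7^(1−α) = 4^α · 8^(1−α).
Taking logs: α·ln 8 + (1−α)·ln 7 = α·ln 4 + (1−α)·ln 8, i.e. α·0.693147 = (1−α)·0.133531.
So α/(1−α) = (0.133531)/(0.693147) = 0.192645, and α = 0.192645/1.192645 ≈ 0.162.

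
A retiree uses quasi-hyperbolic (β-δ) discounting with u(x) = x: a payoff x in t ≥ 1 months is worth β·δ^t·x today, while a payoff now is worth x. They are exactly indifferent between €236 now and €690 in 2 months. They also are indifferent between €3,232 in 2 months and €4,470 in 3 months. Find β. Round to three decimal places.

β ≈ 0.654

Both payoffs in the second observation are in the future, so β drops out: δ^2·3232 = δ^3·4470 ⇒ δ = 3232/4470 = 0.72304.
Substituting δ into 236 = β·δ^2·690: β = 236/(360.725) ≈ 0.654.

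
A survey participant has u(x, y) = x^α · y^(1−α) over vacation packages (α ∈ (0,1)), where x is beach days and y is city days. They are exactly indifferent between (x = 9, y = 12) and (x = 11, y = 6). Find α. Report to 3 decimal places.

α ≈ 0.775

The Cobb–Douglas utilities coincide, so 9^α·12^(1−α) = 11^α·6^(1−α).
Taking logs: α·ln 9 + (1−α)·ln 12 = α·ln 11 + (1−α)·ln 6, i.e. α·-0.200671 = (1−α)·-0.693147.
Thus α·(-0.893818) = -0.693147, so α = -0.693147/-0.893818 ≈ 0.775.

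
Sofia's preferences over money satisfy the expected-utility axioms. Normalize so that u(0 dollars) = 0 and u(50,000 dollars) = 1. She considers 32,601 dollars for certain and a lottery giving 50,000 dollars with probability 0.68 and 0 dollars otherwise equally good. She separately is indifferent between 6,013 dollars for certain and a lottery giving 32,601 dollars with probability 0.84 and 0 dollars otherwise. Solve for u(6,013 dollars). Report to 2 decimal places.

First, u(32,601 dollars) = 0.68·u(50,000 dollars) + 0.32·u(0 dollars) = 0.68.
Then u(6,013 dollars) = 0.84·u(32,601 dollars) + 0.16·u(0 dollars) = 0.84·0.68 + 0.16·0.00 = 0.5712.

0.57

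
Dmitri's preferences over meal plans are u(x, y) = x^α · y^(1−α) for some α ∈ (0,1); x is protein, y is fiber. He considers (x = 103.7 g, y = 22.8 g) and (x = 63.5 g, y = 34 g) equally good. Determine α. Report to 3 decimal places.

α ≈ 0.449

The Cobb–Douglas utilities coincide, so 103.7^α·22.8^(1−α) = 63.5^α·34^(1−α).
(103.7/63.5)^α = (34/22.8)^(1−α); take logs: α·ln(103.7/63.5) = (1−α)·ln(34/22.8), i.e. α·0.490462 = (1−α)·0.399600.
With A = 0.490462 and B = 0.399600: α·A = (1−α)·B, so α = B/(A+B) = 0.399600/0.890062 ≈ 0.449.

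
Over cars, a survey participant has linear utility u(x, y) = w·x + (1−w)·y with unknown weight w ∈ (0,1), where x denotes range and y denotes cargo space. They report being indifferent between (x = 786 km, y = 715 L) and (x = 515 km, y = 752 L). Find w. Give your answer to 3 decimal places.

w = 0.120

Indifference: w·786 + (1−w)·715 = w·515 + (1−w)·752.
w·(786−515) = (1−w)·(752−715), i.e. w·271 = (1−w)·37.
The marginal rate of substitution is 37/271, so w = 37/(271+37) = 0.120.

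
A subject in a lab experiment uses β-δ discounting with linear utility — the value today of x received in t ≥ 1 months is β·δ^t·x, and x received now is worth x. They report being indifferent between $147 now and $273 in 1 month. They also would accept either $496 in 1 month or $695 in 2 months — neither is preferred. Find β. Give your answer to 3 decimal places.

β ≈ 0.754

The second indifference involves only future payoffs, so β cancels: β·δ^1·496 = β·δ^2·695, giving δ = 496/695 = 0.71367.
Now use the now-vs-future pair: 147 = β·δ·273 gives β = 147/(0.71367·273) ≈ 0.754.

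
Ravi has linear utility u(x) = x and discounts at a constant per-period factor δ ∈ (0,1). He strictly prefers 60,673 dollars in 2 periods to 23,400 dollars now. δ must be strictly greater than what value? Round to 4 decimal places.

δ > 0.6210

Under u(x) = x this choice says 23400 < δ^2·60673.
So δ^2 > 23400/60673 = 0.38567; taking the square root of both positive sides preserves the inequality.
δ > 0.38567^(1/2) = 0.6210.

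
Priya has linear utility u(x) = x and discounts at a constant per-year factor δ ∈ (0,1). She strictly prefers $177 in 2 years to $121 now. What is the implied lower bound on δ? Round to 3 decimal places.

δ > 0.827

Comparing present values: 121 < δ^2·177.
So δ^2 > 121/177 = 0.68362; taking the square root of both positive sides preserves the inequality.
δ > 0.68362^(1/2) = 0.827.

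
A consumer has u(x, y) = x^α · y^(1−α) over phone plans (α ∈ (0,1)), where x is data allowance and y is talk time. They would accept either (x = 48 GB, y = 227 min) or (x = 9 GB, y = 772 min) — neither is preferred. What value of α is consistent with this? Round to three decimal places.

α ≈ 0.422

The Cobb–Douglas utilities coincide, so 48^α·227^(1−α) = 9^α·772^(1−α).
(48/9)^α = (772/227)^(1−α); take logs: α·ln(48/9) = (1−α)·ln(772/227), i.e. α·1.673976 = (1−α)·1.224035.
So α/(1−α) = (1.224035)/(1.673976) = 0.731214, and α = 0.731214/1.731214 ≈ 0.422.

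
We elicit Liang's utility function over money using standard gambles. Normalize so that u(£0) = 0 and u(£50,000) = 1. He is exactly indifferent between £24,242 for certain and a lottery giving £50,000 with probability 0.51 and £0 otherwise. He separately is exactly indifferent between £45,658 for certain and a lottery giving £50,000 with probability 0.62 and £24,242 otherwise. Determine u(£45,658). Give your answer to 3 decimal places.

The first gamble pins u(£24,242): it must equal 0.51·1 + 0.49·0 = 0.51.
Then u(£45,658) = 0.62·u(£50,000) + 0.38·u(£24,242) = 0.62·1.00 + 0.38·0.51 = 0.8138.

0.814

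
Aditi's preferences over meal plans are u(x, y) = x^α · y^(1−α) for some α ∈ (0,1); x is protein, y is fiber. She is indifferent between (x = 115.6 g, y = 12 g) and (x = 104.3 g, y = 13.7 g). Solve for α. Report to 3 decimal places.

Indifference: 115.6^α · 12^(1−α) = 104.3^α · 13.7^(1−α).
(115.6/104.3)^α = (13.7/12)^(1−α); take logs: α·ln(115.6/104.3) = (1−α)·ln(13.7/12), i.e. α·0.102865 = (1−α)·0.132489.
Thus α·(0.235354) = 0.132489, so α = 0.132489/0.235354 ≈ 0.563.

α ≈ 0.563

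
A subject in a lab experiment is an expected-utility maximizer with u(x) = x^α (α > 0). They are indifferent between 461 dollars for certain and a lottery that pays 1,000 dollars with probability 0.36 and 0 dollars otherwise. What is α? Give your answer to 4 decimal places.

α ≈ 1.3194

EU(lottery) = 0.36·1000^α + 0.64·0 = 0.36·1000^α.
Indifference: 461^α = 0.36·1000^α, so (461/1000)^α = 0.36.
Take logs: α = ln 0.36 / ln(461/1000) ≈ 1.319354.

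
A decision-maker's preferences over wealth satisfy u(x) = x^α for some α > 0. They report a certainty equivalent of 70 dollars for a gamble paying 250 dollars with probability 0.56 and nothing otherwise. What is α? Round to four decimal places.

Since u(0) = 0, the lottery's EU is 0.56·250^α.
Equating: 70^α = 0.56·250^α, i.e. 0.2800^α = 0.56.
Take logs: α = ln 0.56 / ln(70/250) ≈ 0.455486.

α ≈ 0.4555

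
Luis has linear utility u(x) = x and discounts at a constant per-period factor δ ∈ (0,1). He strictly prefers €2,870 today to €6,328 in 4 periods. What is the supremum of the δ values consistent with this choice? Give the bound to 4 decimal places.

Under u(x) = x this choice says 2870 > δ^4·6328.
Dividing by 6328: δ^4 < 0.45354. Both sides are positive, so the 4th root keeps the direction.
δ < 0.45354^(1/4) = 0.8206.

δ < 0.8206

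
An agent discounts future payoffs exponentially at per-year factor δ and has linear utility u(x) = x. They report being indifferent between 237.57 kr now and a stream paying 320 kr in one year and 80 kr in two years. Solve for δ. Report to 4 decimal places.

Present value of the stream is 320·δ + 80·δ². Indifference gives 320δ + 80δ² = 237.57.
So 80δ² + 320δ − 237.57 = 0.
δ = (−320 + √(320² + 4·80·237.57)) / (2·80) = (−320 + √178422.40) / 160 ≈ 0.6400.

δ ≈ 0.6400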